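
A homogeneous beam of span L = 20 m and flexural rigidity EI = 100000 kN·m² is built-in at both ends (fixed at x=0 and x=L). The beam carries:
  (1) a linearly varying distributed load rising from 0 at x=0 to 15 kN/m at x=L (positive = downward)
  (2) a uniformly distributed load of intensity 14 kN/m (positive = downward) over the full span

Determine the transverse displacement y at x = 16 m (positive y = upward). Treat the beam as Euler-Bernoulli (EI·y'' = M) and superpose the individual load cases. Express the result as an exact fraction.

y(16) = -1792/46875 m

Load 1 — triangular load w₀=15 kN/m (0→w₀ over full span):
  y_1 = -w₀x²(L-x)²(x+2L)/(120LEI) = -15·16²·(20-16)²·(16+2·20)/(120·20·100000) = -224/15625 m
Load 2 — uniform load w=14 kN/m over full span:
  y_2 = -wx²(L-x)²/(24EI) = -14·16²·(20-16)²/(24·100000) = -224/9375 m
Superposition: y = Σ y_i = -1792/46875 m ≈ -0.038229 m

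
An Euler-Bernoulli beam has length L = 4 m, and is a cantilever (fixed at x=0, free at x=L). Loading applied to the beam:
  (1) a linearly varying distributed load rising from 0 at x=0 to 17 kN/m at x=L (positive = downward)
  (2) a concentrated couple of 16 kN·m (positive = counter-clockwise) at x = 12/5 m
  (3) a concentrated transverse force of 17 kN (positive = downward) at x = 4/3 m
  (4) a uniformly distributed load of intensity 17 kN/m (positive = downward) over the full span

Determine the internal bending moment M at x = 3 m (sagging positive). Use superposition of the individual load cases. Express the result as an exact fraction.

Load 1 — triangular load w₀=17 kN/m (0→w₀ over full span):
  M_1 = w₀Lx/2 - w₀L²/3 - w₀x³/(6L) = 17·4·3/2 - 17·4²/3 - 17·3³/(6·4) = -187/24 kN·m
Load 2 — applied couple M₀=16 kN·m at a=12/5 m (b=L-a=8/5):
  M_2 = 0  [x>a] = 0 kN·m
Load 3 — point force P=17 kN at a=4/3 m (b=L-a=8/3):
  M_3 = 0  [x>a] = 0 kN·m
Load 4 — uniform load w=17 kN/m over full span:
  M_4 = -w(L-x)²/2 = -17·(4-3)²/2 = -17/2 kN·m
Superposition: M = Σ M_i = -391/24 kN·m ≈ -16.291667 kN·m

M(3) = -391/24 kN·m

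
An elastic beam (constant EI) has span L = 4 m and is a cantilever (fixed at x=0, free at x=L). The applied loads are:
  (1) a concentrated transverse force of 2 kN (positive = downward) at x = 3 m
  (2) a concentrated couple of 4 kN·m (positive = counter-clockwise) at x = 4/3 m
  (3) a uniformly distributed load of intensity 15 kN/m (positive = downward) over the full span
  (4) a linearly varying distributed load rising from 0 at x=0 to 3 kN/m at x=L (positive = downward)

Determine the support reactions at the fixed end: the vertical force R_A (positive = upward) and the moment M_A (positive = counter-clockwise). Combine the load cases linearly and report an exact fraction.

Load 1 — point force P=2 kN at a=3 m (b=L-a=1):
  R_A = P = 2 kN
  M_A = Pa = 2·3 = 6 kN·m
Load 2 — applied couple M₀=4 kN·m at a=4/3 m (b=L-a=8/3):
  R_A = 0 kN
  M_A = -M₀ = -4 kN·m
Load 3 — uniform load w=15 kN/m over full span:
  R_A = wL = 15·4 = 60 kN
  M_A = wL²/2 = 15·4²/2 = 120 kN·m
Load 4 — triangular load w₀=3 kN/m (0→w₀ over full span):
  R_A = w₀L/2 = 3·4/2 = 6 kN
  M_A = w₀L²/3 = 3·4²/3 = 16 kN·m
Superposition: R_A = 68 kN, M_A = 138 kN·m

R_A = 68 kN, M_A = 138 kN·m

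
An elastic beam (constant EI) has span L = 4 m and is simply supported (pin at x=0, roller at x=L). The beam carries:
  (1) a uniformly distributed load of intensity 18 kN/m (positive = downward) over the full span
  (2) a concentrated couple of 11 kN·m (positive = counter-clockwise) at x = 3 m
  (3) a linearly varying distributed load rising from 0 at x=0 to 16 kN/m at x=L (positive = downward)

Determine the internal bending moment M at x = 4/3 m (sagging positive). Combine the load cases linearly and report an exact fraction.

M(4/3) = 3913/81 kN·m

Load 1 — uniform load w=18 kN/m over full span:
  M_1 = wx(L-x)/2 = 18·(4/3)·(4-(4/3))/2 = 32 kN·m
Load 2 — applied couple M₀=11 kN·m at a=3 m (b=L-a=1):
  M_2 = M₀x/L  [x≤a] = 11·(4/3)/4 = 11/3 kN·m
Load 3 — triangular load w₀=16 kN/m (0→w₀ over full span):
  M_3 = w₀Lx/6 - w₀x³/(6L) = 16·4·(4/3)/6 - 16·(4/3)³/(6·4) = 1024/81 kN·m
Superposition: M = Σ M_i = 3913/81 kN·m ≈ 48.308642 kN·m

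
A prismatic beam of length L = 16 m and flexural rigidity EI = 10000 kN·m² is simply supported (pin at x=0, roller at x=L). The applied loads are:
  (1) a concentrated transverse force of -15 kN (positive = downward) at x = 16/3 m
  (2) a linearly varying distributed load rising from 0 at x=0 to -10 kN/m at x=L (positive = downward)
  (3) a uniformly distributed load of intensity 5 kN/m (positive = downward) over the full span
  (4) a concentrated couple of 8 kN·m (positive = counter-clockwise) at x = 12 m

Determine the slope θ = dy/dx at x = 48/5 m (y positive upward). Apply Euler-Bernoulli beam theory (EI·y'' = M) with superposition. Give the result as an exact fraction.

Load 1 — point force P=-15 kN at a=16/3 m (b=L-a=32/3):
  θ_1 = -Pa(2L²-6Lx+3x²+a²)/(6LEI)  [x>a] = -(-15)·(16/3)·(2·16²-6·16·(48/5)+3·(48/5)²+(16/3)²)/(6·16·10000) = -736/84375 rad
Load 2 — triangular load w₀=-10 kN/m (0→w₀ over full span):
  θ_2 = -w₀(7L⁴-30L²x²+15x⁴)/(360LEI) = -(-10)·(7·16⁴-30·16²·(48/5)²+15·(48/5)⁴)/(360·16·10000) = -14848/703125 rad
Load 3 — uniform load w=5 kN/m over full span:
  θ_3 = -w(L³-6Lx²+4x³)/(24EI) = -5·(16³-6·16·(48/5)²+4·(48/5)³)/(24·10000) = 1184/46875 rad
Load 4 — applied couple M₀=8 kN·m at a=12 m (b=L-a=4):
  θ_4 = (M₀x²/(2L)+C₁)/EI  [x≤a] with C₁=M₀(3b²-L²)/(6L)=-52/3 = (8·(48/5)²/(2·16)+(-52/3))/10000 = 107/187500 rad
Superposition: θ = Σ θ_i = -33841/8437500 rad ≈ -0.004011 rad

θ(48/5) = -33841/8437500 rad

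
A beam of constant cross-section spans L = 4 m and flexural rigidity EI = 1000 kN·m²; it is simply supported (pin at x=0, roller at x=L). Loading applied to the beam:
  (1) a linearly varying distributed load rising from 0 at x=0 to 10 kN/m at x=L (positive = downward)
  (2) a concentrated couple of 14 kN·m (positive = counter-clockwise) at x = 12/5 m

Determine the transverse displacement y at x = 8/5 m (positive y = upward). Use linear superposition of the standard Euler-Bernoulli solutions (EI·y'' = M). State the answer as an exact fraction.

Load 1 — triangular load w₀=10 kN/m (0→w₀ over full span):
  y_1 = -w₀x(7L⁴-10L²x²+3x⁴)/(360LEI) = -10·(8/5)·(7·4⁴-10·4²·(8/5)²+3·(8/5)⁴)/(360·4·1000) = -18256/1171875 m
Load 2 — applied couple M₀=14 kN·m at a=12/5 m (b=L-a=8/5):
  y_2 = (M₀x³/(6L)+C₁x)/EI  [x≤a] with C₁=M₀(3b²-L²)/(6L)=-364/75 = (14·(8/5)³/(6·4)+(-364/75)·(8/5))/1000 = -84/15625 m
Superposition: y = Σ y_i = -24556/1171875 m ≈ -0.020954 m

y(8/5) = -24556/1171875 m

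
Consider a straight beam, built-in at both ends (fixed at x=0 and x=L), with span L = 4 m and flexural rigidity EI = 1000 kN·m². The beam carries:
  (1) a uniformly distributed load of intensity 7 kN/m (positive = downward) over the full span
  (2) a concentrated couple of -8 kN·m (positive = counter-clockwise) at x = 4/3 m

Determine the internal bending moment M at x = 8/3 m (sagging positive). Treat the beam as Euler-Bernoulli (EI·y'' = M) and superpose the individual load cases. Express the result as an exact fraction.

M(8/3) = 4 kN·m

Load 1 — uniform load w=7 kN/m over full span:
  M_1 = wLx/2 - wL²/12 - wx²/2 = 7·4·(8/3)/2 - 7·4²/12 - 7·(8/3)²/2 = 28/9 kN·m
Load 2 — applied couple M₀=-8 kN·m at a=4/3 m (b=L-a=8/3):
  M_2 = R_Ax - M_A - M₀  [x>a] with R_A=-8/3, M_A=0 = (-8/3)·(8/3) - 0 - (-8) = 8/9 kN·m
Superposition: M = Σ M_i = 4 kN·m ≈ 4.000000 kN·m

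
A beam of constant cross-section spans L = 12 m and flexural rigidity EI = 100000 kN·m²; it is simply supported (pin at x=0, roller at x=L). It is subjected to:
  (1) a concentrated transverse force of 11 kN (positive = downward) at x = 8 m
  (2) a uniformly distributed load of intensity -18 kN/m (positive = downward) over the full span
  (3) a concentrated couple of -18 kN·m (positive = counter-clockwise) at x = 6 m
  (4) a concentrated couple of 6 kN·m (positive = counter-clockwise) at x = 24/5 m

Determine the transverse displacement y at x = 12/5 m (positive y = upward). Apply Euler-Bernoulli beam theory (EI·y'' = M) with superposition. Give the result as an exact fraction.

y(12/5) = 1279109/46875000 m

Load 1 — point force P=11 kN at a=8 m (b=L-a=4):
  y_1 = -Pbx(L²-b²-x²)/(6LEI)  [x≤a] = -11·4·(12/5)·(12²-4²-(12/5)²)/(6·12·100000) = -2101/1171875 m
Load 2 — uniform load w=-18 kN/m over full span:
  y_2 = -wx(L³-2Lx²+x³)/(24EI) = -(-18)·(12/5)·(12³-2·12·(12/5)²+(12/5)³)/(24·100000) = 56376/1953125 m
Load 3 — applied couple M₀=-18 kN·m at a=6 m (b=L-a=6):
  y_3 = (M₀x³/(6L)+C₁x)/EI  [x≤a] with C₁=M₀(3b²-L²)/(6L)=9 = ((-18)·(12/5)³/(6·12)+9·(12/5))/100000 = 567/3125000 m
Load 4 — applied couple M₀=6 kN·m at a=24/5 m (b=L-a=36/5):
  y_4 = (M₀x³/(6L)+C₁x)/EI  [x≤a] with C₁=M₀(3b²-L²)/(6L)=24/25 = (6·(12/5)³/(6·12)+(24/25)·(12/5))/100000 = 27/781250 m
Superposition: y = Σ y_i = 1279109/46875000 m ≈ 0.027288 m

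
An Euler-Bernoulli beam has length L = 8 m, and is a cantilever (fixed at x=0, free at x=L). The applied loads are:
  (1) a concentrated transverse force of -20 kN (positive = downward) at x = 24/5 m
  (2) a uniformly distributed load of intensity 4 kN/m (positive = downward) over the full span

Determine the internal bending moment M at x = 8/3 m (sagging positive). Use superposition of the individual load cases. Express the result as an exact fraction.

M(8/3) = -128/9 kN·m

Load 1 — point force P=-20 kN at a=24/5 m (b=L-a=16/5):
  M_1 = -P(a-x)  [x≤a] = -(-20)·((24/5)-(8/3)) = 128/3 kN·m
Load 2 — uniform load w=4 kN/m over full span:
  M_2 = -w(L-x)²/2 = -4·(8-(8/3))²/2 = -512/9 kN·m
Superposition: M = Σ M_i = -128/9 kN·m ≈ -14.222222 kN·m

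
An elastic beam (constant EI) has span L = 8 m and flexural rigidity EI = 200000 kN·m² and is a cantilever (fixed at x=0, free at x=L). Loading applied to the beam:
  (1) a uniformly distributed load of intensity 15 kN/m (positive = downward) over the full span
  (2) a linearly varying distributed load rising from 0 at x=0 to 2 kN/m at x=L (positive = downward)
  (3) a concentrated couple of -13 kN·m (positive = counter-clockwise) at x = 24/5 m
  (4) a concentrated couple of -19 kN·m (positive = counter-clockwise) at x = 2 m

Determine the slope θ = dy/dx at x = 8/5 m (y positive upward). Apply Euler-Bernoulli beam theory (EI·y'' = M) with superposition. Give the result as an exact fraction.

θ(8/5) = -21502/5859375 rad

Load 1 — uniform load w=15 kN/m over full span:
  θ_1 = -wx(x²-3Lx+3L²)/(6EI) = -15·(8/5)·((8/5)²-3·8·(8/5)+3·8²)/(6·200000) = -244/78125 rad
Load 2 — triangular load w₀=2 kN/m (0→w₀ over full span):
  θ_2 = (w₀Lx²/4-w₀L²x/3-w₀x⁴/(24L))/EI = (2·8·(8/5)²/4-2·8²·(8/5)/3-2·(8/5)⁴/(24·8))/200000 = -1702/5859375 rad
Load 3 — applied couple M₀=-13 kN·m at a=24/5 m (b=L-a=16/5):
  θ_3 = M₀x/EI  [x≤a] = (-13)·(8/5)/200000 = -13/125000 rad
Load 4 — applied couple M₀=-19 kN·m at a=2 m (b=L-a=6):
  θ_4 = M₀x/EI  [x≤a] = (-19)·(8/5)/200000 = -19/125000 rad
Superposition: θ = Σ θ_i = -21502/5859375 rad ≈ -0.003670 rad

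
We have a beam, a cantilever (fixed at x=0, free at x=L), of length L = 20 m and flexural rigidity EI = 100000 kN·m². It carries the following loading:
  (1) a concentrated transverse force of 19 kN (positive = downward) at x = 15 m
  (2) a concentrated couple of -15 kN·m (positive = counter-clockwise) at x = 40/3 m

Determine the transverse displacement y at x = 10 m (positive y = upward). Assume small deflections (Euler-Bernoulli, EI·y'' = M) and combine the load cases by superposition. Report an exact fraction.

Load 1 — point force P=19 kN at a=15 m (b=L-a=5):
  y_1 = -Px²(3a-x)/(6EI)  [x≤a] = -19·10²·(3·15-10)/(6·100000) = -133/1200 m
Load 2 — applied couple M₀=-15 kN·m at a=40/3 m (b=L-a=20/3):
  y_2 = M₀x²/(2EI)  [x≤a] = (-15)·10²/(2·100000) = -3/400 m
Superposition: y = Σ y_i = -71/600 m ≈ -0.118333 m

y(10) = -71/600 m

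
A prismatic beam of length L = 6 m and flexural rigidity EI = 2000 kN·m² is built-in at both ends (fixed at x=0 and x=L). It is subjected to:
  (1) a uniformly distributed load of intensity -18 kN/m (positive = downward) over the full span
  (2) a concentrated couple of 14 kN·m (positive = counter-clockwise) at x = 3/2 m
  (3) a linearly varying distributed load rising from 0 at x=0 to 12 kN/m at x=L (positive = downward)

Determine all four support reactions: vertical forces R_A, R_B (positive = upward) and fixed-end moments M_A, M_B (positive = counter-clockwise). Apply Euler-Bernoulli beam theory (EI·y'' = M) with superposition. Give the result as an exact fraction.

Load 1 — uniform load w=-18 kN/m over full span:
  R_A = wL/2 = (-18)·6/2 = -54 kN
  M_A = wL²/12 = (-18)·6²/12 = -54 kN·m
  R_B = wL/2 = (-18)·6/2 = -54 kN
  M_B = -wL²/12 = -(-18)·6²/12 = 54 kN·m
Load 2 — applied couple M₀=14 kN·m at a=3/2 m (b=L-a=9/2):
  R_A = 6M₀ab/L³ = 6·14·(3/2)·(9/2)/6³ = 21/8 kN
  M_A = M₀b(2a-b)/L² = 14·(9/2)·(2·(3/2)-(9/2))/6² = -21/8 kN·m
  R_B = -6M₀ab/L³ = -6·14·(3/2)·(9/2)/6³ = -21/8 kN
  M_B = M₀a(2b-a)/L² = 14·(3/2)·(2·(9/2)-(3/2))/6² = 35/8 kN·m
Load 3 — triangular load w₀=12 kN/m (0→w₀ over full span):
  R_A = 3w₀L/20 = 3·12·6/20 = 54/5 kN
  M_A = w₀L²/30 = 12·6²/30 = 72/5 kN·m
  R_B = 7w₀L/20 = 7·12·6/20 = 126/5 kN
  M_B = -w₀L²/20 = -12·6²/20 = -108/5 kN·m
Superposition: R_A = -1623/40 kN, M_A = -1689/40 kN·m, R_B = -1257/40 kN, M_B = 1471/40 kN·m

R_A = -1623/40 kN, M_A = -1689/40 kN·m, R_B = -1257/40 kN, M_B = 1471/40 kN·m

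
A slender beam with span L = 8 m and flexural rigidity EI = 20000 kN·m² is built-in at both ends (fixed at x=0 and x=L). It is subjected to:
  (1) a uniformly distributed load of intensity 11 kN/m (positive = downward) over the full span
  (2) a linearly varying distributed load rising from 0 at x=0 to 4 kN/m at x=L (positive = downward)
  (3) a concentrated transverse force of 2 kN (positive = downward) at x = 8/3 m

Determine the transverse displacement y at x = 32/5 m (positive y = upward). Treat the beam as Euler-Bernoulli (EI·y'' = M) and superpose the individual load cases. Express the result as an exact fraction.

y(32/5) = -2333872/791015625 m

Load 1 — uniform load w=11 kN/m over full span:
  y_1 = -wx²(L-x)²/(24EI) = -11·(32/5)²·(8-(32/5))²/(24·20000) = -2816/1171875 m
Load 2 — triangular load w₀=4 kN/m (0→w₀ over full span):
  y_2 = -w₀x²(L-x)²(x+2L)/(120LEI) = -4·(32/5)²·(8-(32/5))²·((32/5)+2·8)/(120·8·20000) = -14336/29296875 m
Load 3 — point force P=2 kN at a=8/3 m (b=L-a=16/3):
  y_3 = -Pa²(L-x)²(3bL-(3b+a)(L-x))/(6L³EI)  [x>a] = -2·(8/3)²·(8-(32/5))²·(3·(16/3)·8-(3·(16/3)+(8/3))·(8-(32/5)))/(6·8³·20000) = -368/6328125 m
Superposition: y = Σ y_i = -2333872/791015625 m ≈ -0.002950 m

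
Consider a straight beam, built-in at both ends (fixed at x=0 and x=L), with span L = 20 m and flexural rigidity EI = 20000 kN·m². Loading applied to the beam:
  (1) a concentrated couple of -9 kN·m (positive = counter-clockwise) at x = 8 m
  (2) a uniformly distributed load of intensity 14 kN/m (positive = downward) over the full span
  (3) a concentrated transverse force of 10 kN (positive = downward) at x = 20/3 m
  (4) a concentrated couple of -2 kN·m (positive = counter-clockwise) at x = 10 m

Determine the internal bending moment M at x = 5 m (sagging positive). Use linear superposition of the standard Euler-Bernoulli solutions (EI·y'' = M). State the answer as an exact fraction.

Load 1 — applied couple M₀=-9 kN·m at a=8 m (b=L-a=12):
  M_1 = R_Ax - M_A  [x≤a] with R_A=-81/125, M_A=-27/25 = (-81/125)·5 - (-27/25) = -54/25 kN·m
Load 2 — uniform load w=14 kN/m over full span:
  M_2 = wLx/2 - wL²/12 - wx²/2 = 14·20·5/2 - 14·20²/12 - 14·5²/2 = 175/3 kN·m
Load 3 — point force P=10 kN at a=20/3 m (b=L-a=40/3):
  M_3 = Pb²(3a+b)x/L³ - Pab²/L²  [x≤a] = 10·(40/3)²·(3·(20/3)+(40/3))·5/20³ - 10·(20/3)·(40/3)²/20² = 200/27 kN·m
Load 4 — applied couple M₀=-2 kN·m at a=10 m (b=L-a=10):
  M_4 = R_Ax - M_A  [x≤a] with R_A=-3/20, M_A=-1/2 = (-3/20)·5 - (-1/2) = -1/4 kN·m
Superposition: M = Σ M_i = 170993/2700 kN·m ≈ 63.330741 kN·m

M(5) = 170993/2700 kN·m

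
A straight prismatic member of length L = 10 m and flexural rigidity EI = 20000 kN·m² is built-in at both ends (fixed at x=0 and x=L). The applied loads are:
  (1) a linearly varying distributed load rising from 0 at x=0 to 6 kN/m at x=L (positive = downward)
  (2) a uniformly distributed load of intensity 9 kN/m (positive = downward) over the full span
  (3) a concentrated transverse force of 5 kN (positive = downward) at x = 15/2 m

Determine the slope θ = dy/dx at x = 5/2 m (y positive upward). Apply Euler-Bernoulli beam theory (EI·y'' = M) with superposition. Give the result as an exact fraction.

θ(5/2) = -989/204800 rad

Load 1 — triangular load w₀=6 kN/m (0→w₀ over full span):
  θ_1 = -w₀(2x(L-x)(L-2x)(x+2L)+x²(L-x)²)/(120LEI) = -6·(2·(5/2)·(10-(5/2))·(10-2·(5/2))·((5/2)+2·10)+(5/2)²·(10-(5/2))²)/(120·10·20000) = -117/102400 rad
Load 2 — uniform load w=9 kN/m over full span:
  θ_2 = -wx(L-x)(L-2x)/(12EI) = -9·(5/2)·(10-(5/2))·(10-2·(5/2))/(12·20000) = -9/2560 rad
Load 3 — point force P=5 kN at a=15/2 m (b=L-a=5/2):
  θ_3 = -Pb²x(2aL-(3a+b)x)/(2L³EI)  [x≤a] = -5·(5/2)²·(5/2)·(2·(15/2)·10-(3·(15/2)+(5/2))·(5/2))/(2·10³·20000) = -7/40960 rad
Superposition: θ = Σ θ_i = -989/204800 rad ≈ -0.004829 rad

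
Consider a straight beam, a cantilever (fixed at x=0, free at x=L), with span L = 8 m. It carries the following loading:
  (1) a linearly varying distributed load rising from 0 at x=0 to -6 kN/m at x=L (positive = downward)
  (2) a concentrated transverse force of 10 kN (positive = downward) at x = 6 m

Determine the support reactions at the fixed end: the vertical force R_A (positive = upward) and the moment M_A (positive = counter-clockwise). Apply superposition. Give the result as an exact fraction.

Load 1 — triangular load w₀=-6 kN/m (0→w₀ over full span):
  R_A = w₀L/2 = (-6)·8/2 = -24 kN
  M_A = w₀L²/3 = (-6)·8²/3 = -128 kN·m
Load 2 — point force P=10 kN at a=6 m (b=L-a=2):
  R_A = P = 10 kN
  M_A = Pa = 10·6 = 60 kN·m
Superposition: R_A = -14 kN, M_A = -68 kN·m

R_A = -14 kN, M_A = -68 kN·m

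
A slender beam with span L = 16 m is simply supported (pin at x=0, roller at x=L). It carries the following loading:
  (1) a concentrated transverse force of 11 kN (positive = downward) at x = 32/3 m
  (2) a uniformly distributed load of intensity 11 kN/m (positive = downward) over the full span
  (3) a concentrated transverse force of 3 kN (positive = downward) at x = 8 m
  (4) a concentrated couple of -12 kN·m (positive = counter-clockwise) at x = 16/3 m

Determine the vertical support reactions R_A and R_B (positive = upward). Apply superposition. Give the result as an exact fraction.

R_A = 1109/12 kN, R_B = 1171/12 kN

Load 1 — point force P=11 kN at a=32/3 m (b=L-a=16/3):
  R_A = Pb/L = 11·(16/3)/16 = 11/3 kN
  R_B = Pa/L = 11·(32/3)/16 = 22/3 kN
Load 2 — uniform load w=11 kN/m over full span:
  R_A = wL/2 = 11·16/2 = 88 kN
  R_B = wL/2 = 11·16/2 = 88 kN
Load 3 — point force P=3 kN at a=8 m (b=L-a=8):
  R_A = Pb/L = 3·8/16 = 3/2 kN
  R_B = Pa/L = 3·8/16 = 3/2 kN
Load 4 — applied couple M₀=-12 kN·m at a=16/3 m (b=L-a=32/3):
  R_A = M₀/L = (-12)/16 = -3/4 kN
  R_B = -M₀/L = -(-12)/16 = 3/4 kN
Superposition: R_A = 1109/12 kN, R_B = 1171/12 kN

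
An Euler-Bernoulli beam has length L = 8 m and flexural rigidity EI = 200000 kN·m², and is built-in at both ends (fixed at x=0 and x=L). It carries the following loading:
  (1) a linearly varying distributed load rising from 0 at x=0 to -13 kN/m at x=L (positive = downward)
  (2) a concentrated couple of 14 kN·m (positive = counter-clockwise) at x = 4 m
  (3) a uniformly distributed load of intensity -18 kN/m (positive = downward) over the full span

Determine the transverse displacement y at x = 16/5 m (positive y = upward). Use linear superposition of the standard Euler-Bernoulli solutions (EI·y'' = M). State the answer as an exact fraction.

y(16/5) = 57301/48828125 m

Load 1 — triangular load w₀=-13 kN/m (0→w₀ over full span):
  y_1 = -w₀x²(L-x)²(x+2L)/(120LEI) = -(-13)·(16/5)²·(8-(16/5))²·((16/5)+2·8)/(120·8·200000) = 14976/48828125 m
Load 2 — applied couple M₀=14 kN·m at a=4 m (b=L-a=4):
  y_2 = (R_Ax³/6 - M_Ax²/2)/EI  [x≤a] with R_A=21/8, M_A=7/2 = ((21/8)·(16/5)³/6 - (7/2)·(16/5)²/2)/200000 = -7/390625 m
Load 3 — uniform load w=-18 kN/m over full span:
  y_3 = -wx²(L-x)²/(24EI) = -(-18)·(16/5)²·(8-(16/5))²/(24·200000) = 1728/1953125 m
Superposition: y = Σ y_i = 57301/48828125 m ≈ 0.001174 m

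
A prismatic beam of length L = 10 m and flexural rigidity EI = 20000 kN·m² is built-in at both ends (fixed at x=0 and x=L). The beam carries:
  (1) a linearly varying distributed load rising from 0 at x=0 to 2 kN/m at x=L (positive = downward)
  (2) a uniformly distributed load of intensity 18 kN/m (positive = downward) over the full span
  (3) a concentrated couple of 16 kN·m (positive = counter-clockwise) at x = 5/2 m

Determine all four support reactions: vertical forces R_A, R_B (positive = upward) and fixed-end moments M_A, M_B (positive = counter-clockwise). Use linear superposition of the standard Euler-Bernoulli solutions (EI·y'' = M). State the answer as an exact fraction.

Load 1 — triangular load w₀=2 kN/m (0→w₀ over full span):
  R_A = 3w₀L/20 = 3·2·10/20 = 3 kN
  M_A = w₀L²/30 = 2·10²/30 = 20/3 kN·m
  R_B = 7w₀L/20 = 7·2·10/20 = 7 kN
  M_B = -w₀L²/20 = -2·10²/20 = -10 kN·m
Load 2 — uniform load w=18 kN/m over full span:
  R_A = wL/2 = 18·10/2 = 90 kN
  M_A = wL²/12 = 18·10²/12 = 150 kN·m
  R_B = wL/2 = 18·10/2 = 90 kN
  M_B = -wL²/12 = -18·10²/12 = -150 kN·m
Load 3 — applied couple M₀=16 kN·m at a=5/2 m (b=L-a=15/2):
  R_A = 6M₀ab/L³ = 6·16·(5/2)·(15/2)/10³ = 9/5 kN
  M_A = M₀b(2a-b)/L² = 16·(15/2)·(2·(5/2)-(15/2))/10² = -3 kN·m
  R_B = -6M₀ab/L³ = -6·16·(5/2)·(15/2)/10³ = -9/5 kN
  M_B = M₀a(2b-a)/L² = 16·(5/2)·(2·(15/2)-(5/2))/10² = 5 kN·m
Superposition: R_A = 474/5 kN, M_A = 461/3 kN·m, R_B = 476/5 kN, M_B = -155 kN·m

R_A = 474/5 kN, M_A = 461/3 kN·m, R_B = 476/5 kN, M_B = -155 kN·m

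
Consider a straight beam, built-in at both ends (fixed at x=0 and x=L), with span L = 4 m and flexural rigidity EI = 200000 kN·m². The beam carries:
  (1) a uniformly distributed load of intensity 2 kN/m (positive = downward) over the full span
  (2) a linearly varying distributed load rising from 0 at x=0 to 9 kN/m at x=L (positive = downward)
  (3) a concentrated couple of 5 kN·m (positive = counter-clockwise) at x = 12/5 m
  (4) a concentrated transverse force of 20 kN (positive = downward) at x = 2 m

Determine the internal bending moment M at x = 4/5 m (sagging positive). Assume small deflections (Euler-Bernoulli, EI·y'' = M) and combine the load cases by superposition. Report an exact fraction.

Load 1 — uniform load w=2 kN/m over full span:
  M_1 = wLx/2 - wL²/12 - wx²/2 = 2·4·(4/5)/2 - 2·4²/12 - 2·(4/5)²/2 = -8/75 kN·m
Load 2 — triangular load w₀=9 kN/m (0→w₀ over full span):
  M_2 = 3w₀Lx/20 - w₀L²/30 - w₀x³/(6L) = 3·9·4·(4/5)/20 - 9·4²/30 - 9·(4/5)³/(6·4) = -84/125 kN·m
Load 3 — applied couple M₀=5 kN·m at a=12/5 m (b=L-a=8/5):
  M_3 = R_Ax - M_A  [x≤a] with R_A=9/5, M_A=8/5 = (9/5)·(4/5) - (8/5) = -4/25 kN·m
Load 4 — point force P=20 kN at a=2 m (b=L-a=2):
  M_4 = Pb²(3a+b)x/L³ - Pab²/L²  [x≤a] = 20·2²·(3·2+2)·(4/5)/4³ - 20·2·2²/4² = -2 kN·m
Superposition: M = Σ M_i = -1102/375 kN·m ≈ -2.938667 kN·m

M(4/5) = -1102/375 kN·m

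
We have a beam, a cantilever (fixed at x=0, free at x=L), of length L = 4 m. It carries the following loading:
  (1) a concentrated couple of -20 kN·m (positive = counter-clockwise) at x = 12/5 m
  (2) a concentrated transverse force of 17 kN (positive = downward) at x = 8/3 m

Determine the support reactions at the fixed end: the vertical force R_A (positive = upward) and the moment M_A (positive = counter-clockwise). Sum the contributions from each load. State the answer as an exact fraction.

Load 1 — applied couple M₀=-20 kN·m at a=12/5 m (b=L-a=8/5):
  R_A = 0 kN
  M_A = -M₀ = -(-20) = 20 kN·m
Load 2 — point force P=17 kN at a=8/3 m (b=L-a=4/3):
  R_A = P = 17 kN
  M_A = Pa = 17·(8/3) = 136/3 kN·m
Superposition: R_A = 17 kN, M_A = 196/3 kN·m

R_A = 17 kN, M_A = 196/3 kN·m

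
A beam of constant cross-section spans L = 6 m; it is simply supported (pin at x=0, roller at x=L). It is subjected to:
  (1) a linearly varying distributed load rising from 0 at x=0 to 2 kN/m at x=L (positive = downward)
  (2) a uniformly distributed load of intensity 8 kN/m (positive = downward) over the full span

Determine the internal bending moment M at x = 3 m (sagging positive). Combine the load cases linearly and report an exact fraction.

Load 1 — triangular load w₀=2 kN/m (0→w₀ over full span):
  M_1 = w₀Lx/6 - w₀x³/(6L) = 2·6·3/6 - 2·3³/(6·6) = 9/2 kN·m
Load 2 — uniform load w=8 kN/m over full span:
  M_2 = wx(L-x)/2 = 8·3·(6-3)/2 = 36 kN·m
Superposition: M = Σ M_i = 81/2 kN·m ≈ 40.500000 kN·m

M(3) = 81/2 kN·m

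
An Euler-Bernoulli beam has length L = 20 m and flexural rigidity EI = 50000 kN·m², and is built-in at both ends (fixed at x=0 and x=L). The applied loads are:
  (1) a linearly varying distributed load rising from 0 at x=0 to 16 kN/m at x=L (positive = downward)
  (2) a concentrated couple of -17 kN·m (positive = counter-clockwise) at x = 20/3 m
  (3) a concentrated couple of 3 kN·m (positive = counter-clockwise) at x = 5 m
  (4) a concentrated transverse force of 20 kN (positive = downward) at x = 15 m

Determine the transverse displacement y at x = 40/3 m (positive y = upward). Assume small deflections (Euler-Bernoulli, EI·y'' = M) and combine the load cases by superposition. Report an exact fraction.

Load 1 — triangular load w₀=16 kN/m (0→w₀ over full span):
  y_1 = -w₀x²(L-x)²(x+2L)/(120LEI) = -16·(40/3)²·(20-(40/3))²·((40/3)+2·20)/(120·20·50000) = -1024/18225 m
Load 2 — applied couple M₀=-17 kN·m at a=20/3 m (b=L-a=40/3):
  y_2 = (R_Ax³/6 - M_Ax²/2 - M₀(x-a)²/2)/EI  [x>a] with R_A=-17/15, M_A=0 = ((-17/15)·(40/3)³/6 - 0·(40/3)²/2 - (-17)·((40/3)-(20/3))²/2)/50000 = -17/12150 m
Load 3 — applied couple M₀=3 kN·m at a=5 m (b=L-a=15):
  y_3 = (R_Ax³/6 - M_Ax²/2 - M₀(x-a)²/2)/EI  [x>a] with R_A=27/160, M_A=-9/16 = ((27/160)·(40/3)³/6 - (-9/16)·(40/3)²/2 - 3·((40/3)-5)²/2)/50000 = 1/4000 m
Load 4 — point force P=20 kN at a=15 m (b=L-a=5):
  y_4 = -Pb²x²(3aL-(3a+b)x)/(6L³EI)  [x≤a] = -20·5²·(40/3)²·(3·15·20-(3·15+5)·(40/3))/(6·20³·50000) = -7/810 m
Superposition: y = Σ y_i = -192391/2916000 m ≈ -0.065978 m

y(40/3) = -192391/2916000 m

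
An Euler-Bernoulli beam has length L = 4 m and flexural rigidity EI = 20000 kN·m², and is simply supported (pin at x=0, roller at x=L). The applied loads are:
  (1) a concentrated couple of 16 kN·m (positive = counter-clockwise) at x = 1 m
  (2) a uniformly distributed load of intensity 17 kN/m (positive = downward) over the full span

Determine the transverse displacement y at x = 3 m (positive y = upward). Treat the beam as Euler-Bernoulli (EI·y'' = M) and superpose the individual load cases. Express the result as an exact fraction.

y(3) = -259/160000 m

Load 1 — applied couple M₀=16 kN·m at a=1 m (b=L-a=3):
  y_1 = (M₀x³/(6L)-M₀(x-a)²/2+C₁x)/EI  [x>a] with C₁=M₀(3b²-L²)/(6L)=22/3 = (16·3³/(6·4)-16·(3-1)²/2+(22/3)·3)/20000 = 1/2500 m
Load 2 — uniform load w=17 kN/m over full span:
  y_2 = -wx(L³-2Lx²+x³)/(24EI) = -17·3·(4³-2·4·3²+3³)/(24·20000) = -323/160000 m
Superposition: y = Σ y_i = -259/160000 m ≈ -0.001619 m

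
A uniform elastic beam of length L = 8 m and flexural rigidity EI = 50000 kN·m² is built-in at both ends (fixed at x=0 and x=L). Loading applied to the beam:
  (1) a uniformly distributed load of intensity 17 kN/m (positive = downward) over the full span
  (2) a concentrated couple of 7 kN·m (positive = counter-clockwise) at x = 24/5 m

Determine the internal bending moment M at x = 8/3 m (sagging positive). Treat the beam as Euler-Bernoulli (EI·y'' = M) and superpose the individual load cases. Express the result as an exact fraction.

Load 1 — uniform load w=17 kN/m over full span:
  M_1 = wLx/2 - wL²/12 - wx²/2 = 17·8·(8/3)/2 - 17·8²/12 - 17·(8/3)²/2 = 272/9 kN·m
Load 2 — applied couple M₀=7 kN·m at a=24/5 m (b=L-a=16/5):
  M_2 = R_Ax - M_A  [x≤a] with R_A=63/50, M_A=56/25 = (63/50)·(8/3) - (56/25) = 28/25 kN·m
Superposition: M = Σ M_i = 7052/225 kN·m ≈ 31.342222 kN·m

M(8/3) = 7052/225 kN·m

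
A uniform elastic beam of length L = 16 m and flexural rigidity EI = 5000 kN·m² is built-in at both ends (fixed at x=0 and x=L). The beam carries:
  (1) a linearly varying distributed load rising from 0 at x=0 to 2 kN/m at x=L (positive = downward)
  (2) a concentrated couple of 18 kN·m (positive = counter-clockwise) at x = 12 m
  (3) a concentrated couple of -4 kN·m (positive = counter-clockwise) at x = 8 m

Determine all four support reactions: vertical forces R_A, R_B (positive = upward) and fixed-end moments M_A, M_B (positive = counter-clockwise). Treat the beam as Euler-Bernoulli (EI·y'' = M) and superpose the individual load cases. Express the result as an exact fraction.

Load 1 — triangular load w₀=2 kN/m (0→w₀ over full span):
  R_A = 3w₀L/20 = 3·2·16/20 = 24/5 kN
  M_A = w₀L²/30 = 2·16²/30 = 256/15 kN·m
  R_B = 7w₀L/20 = 7·2·16/20 = 56/5 kN
  M_B = -w₀L²/20 = -2·16²/20 = -128/5 kN·m
Load 2 — applied couple M₀=18 kN·m at a=12 m (b=L-a=4):
  R_A = 6M₀ab/L³ = 6·18·12·4/16³ = 81/64 kN
  M_A = M₀b(2a-b)/L² = 18·4·(2·12-4)/16² = 45/8 kN·m
  R_B = -6M₀ab/L³ = -6·18·12·4/16³ = -81/64 kN
  M_B = M₀a(2b-a)/L² = 18·12·(2·4-12)/16² = -27/8 kN·m
Load 3 — applied couple M₀=-4 kN·m at a=8 m (b=L-a=8):
  R_A = 6M₀ab/L³ = 6·(-4)·8·8/16³ = -3/8 kN
  M_A = M₀b(2a-b)/L² = (-4)·8·(2·8-8)/16² = -1 kN·m
  R_B = -6M₀ab/L³ = -6·(-4)·8·8/16³ = 3/8 kN
  M_B = M₀a(2b-a)/L² = (-4)·8·(2·8-8)/16² = -1 kN·m
Superposition: R_A = 1821/320 kN, M_A = 2603/120 kN·m, R_B = 3299/320 kN, M_B = -1199/40 kN·m

R_A = 1821/320 kN, M_A = 2603/120 kN·m, R_B = 3299/320 kN, M_B = -1199/40 kN·m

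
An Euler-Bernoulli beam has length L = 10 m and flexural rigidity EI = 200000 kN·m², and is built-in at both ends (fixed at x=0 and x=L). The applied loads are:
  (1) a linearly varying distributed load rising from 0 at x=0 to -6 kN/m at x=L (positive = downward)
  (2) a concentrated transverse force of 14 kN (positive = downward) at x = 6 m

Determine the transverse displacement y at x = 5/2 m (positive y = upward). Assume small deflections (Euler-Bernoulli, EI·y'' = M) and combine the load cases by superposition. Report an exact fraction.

Load 1 — triangular load w₀=-6 kN/m (0→w₀ over full span):
  y_1 = -w₀x²(L-x)²(x+2L)/(120LEI) = -(-6)·(5/2)²·(10-(5/2))²·((5/2)+2·10)/(120·10·200000) = 81/409600 m
Load 2 — point force P=14 kN at a=6 m (b=L-a=4):
  y_2 = -Pb²x²(3aL-(3a+b)x)/(6L³EI)  [x≤a] = -14·4²·(5/2)²·(3·6·10-(3·6+4)·(5/2))/(6·10³·200000) = -7/48000 m
Superposition: y = Σ y_i = 319/6144000 m ≈ 0.000052 m

y(5/2) = 319/6144000 m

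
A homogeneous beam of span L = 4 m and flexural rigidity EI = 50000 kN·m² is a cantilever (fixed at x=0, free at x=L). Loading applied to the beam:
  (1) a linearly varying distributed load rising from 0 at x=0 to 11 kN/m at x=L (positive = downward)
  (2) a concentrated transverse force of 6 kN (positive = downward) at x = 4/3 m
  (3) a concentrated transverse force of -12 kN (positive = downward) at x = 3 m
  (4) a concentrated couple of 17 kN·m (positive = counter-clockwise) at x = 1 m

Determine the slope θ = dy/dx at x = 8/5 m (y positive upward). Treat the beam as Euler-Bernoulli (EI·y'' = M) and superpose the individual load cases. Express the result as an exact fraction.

θ(8/5) = -23533/93750000 rad

Load 1 — triangular load w₀=11 kN/m (0→w₀ over full span):
  θ_1 = (w₀Lx²/4-w₀L²x/3-w₀x⁴/(24L))/EI = (11·4·(8/5)²/4-11·4²·(8/5)/3-11·(8/5)⁴/(24·4))/50000 = -2596/1953125 rad
Load 2 — point force P=6 kN at a=4/3 m (b=L-a=8/3):
  θ_2 = -Pa²/(2EI)  [x>a] = -6·(4/3)²/(2·50000) = -1/9375 rad
Load 3 — point force P=-12 kN at a=3 m (b=L-a=1):
  θ_3 = -Px(2a-x)/(2EI)  [x≤a] = -(-12)·(8/5)·(2·3-(8/5))/(2·50000) = 66/78125 rad
Load 4 — applied couple M₀=17 kN·m at a=1 m (b=L-a=3):
  θ_4 = M₀a/EI  [x>a] = 17·1/50000 = 17/50000 rad
Superposition: θ = Σ θ_i = -23533/93750000 rad ≈ -0.000251 rad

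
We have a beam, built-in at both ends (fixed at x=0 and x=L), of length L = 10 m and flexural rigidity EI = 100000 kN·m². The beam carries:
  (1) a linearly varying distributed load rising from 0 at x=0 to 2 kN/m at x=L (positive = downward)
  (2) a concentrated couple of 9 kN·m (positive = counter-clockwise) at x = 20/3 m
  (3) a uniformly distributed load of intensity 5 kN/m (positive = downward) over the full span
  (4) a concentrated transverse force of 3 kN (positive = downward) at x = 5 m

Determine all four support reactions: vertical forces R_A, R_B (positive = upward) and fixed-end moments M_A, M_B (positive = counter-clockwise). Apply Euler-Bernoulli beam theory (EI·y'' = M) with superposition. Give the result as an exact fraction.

Load 1 — triangular load w₀=2 kN/m (0→w₀ over full span):
  R_A = 3w₀L/20 = 3·2·10/20 = 3 kN
  M_A = w₀L²/30 = 2·10²/30 = 20/3 kN·m
  R_B = 7w₀L/20 = 7·2·10/20 = 7 kN
  M_B = -w₀L²/20 = -2·10²/20 = -10 kN·m
Load 2 — applied couple M₀=9 kN·m at a=20/3 m (b=L-a=10/3):
  R_A = 6M₀ab/L³ = 6·9·(20/3)·(10/3)/10³ = 6/5 kN
  M_A = M₀b(2a-b)/L² = 9·(10/3)·(2·(20/3)-(10/3))/10² = 3 kN·m
  R_B = -6M₀ab/L³ = -6·9·(20/3)·(10/3)/10³ = -6/5 kN
  M_B = M₀a(2b-a)/L² = 9·(20/3)·(2·(10/3)-(20/3))/10² = 0 kN·m
Load 3 — uniform load w=5 kN/m over full span:
  R_A = wL/2 = 5·10/2 = 25 kN
  M_A = wL²/12 = 5·10²/12 = 125/3 kN·m
  R_B = wL/2 = 5·10/2 = 25 kN
  M_B = -wL²/12 = -5·10²/12 = -125/3 kN·m
Load 4 — point force P=3 kN at a=5 m (b=L-a=5):
  R_A = Pb²(3a+b)/L³ = 3·5²·(3·5+5)/10³ = 3/2 kN
  M_A = Pab²/L² = 3·5·5²/10² = 15/4 kN·m
  R_B = Pa²(a+3b)/L³ = 3·5²·(5+3·5)/10³ = 3/2 kN
  M_B = -Pa²b/L² = -3·5²·5/10² = -15/4 kN·m
Superposition: R_A = 307/10 kN, M_A = 661/12 kN·m, R_B = 323/10 kN, M_B = -665/12 kN·m

R_A = 307/10 kN, M_A = 661/12 kN·m, R_B = 323/10 kN, M_B = -665/12 kN·m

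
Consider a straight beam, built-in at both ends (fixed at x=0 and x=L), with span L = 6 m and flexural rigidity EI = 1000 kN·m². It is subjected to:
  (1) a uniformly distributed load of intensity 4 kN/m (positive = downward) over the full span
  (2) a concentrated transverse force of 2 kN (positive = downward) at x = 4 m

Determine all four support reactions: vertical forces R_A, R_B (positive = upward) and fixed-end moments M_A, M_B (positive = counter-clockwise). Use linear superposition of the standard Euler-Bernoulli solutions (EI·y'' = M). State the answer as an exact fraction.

R_A = 338/27 kN, M_A = 116/9 kN·m, R_B = 364/27 kN, M_B = -124/9 kN·m

Load 1 — uniform load w=4 kN/m over full span:
  R_A = wL/2 = 4·6/2 = 12 kN
  M_A = wL²/12 = 4·6²/12 = 12 kN·m
  R_B = wL/2 = 4·6/2 = 12 kN
  M_B = -wL²/12 = -4·6²/12 = -12 kN·m
Load 2 — point force P=2 kN at a=4 m (b=L-a=2):
  R_A = Pb²(3a+b)/L³ = 2·2²·(3·4+2)/6³ = 14/27 kN
  M_A = Pab²/L² = 2·4·2²/6² = 8/9 kN·m
  R_B = Pa²(a+3b)/L³ = 2·4²·(4+3·2)/6³ = 40/27 kN
  M_B = -Pa²b/L² = -2·4²·2/6² = -16/9 kN·m
Superposition: R_A = 338/27 kN, M_A = 116/9 kN·m, R_B = 364/27 kN, M_B = -124/9 kN·m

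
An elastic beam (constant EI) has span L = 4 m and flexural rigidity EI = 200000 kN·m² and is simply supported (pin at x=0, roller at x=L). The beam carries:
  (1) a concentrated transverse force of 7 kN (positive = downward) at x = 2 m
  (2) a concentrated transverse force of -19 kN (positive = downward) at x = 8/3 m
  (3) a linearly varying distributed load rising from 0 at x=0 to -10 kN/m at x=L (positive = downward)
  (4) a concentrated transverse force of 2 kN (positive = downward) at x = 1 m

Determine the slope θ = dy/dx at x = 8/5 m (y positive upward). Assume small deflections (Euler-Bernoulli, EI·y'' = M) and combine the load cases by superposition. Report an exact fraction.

θ(8/5) = 355973/8100000000 rad

Load 1 — point force P=7 kN at a=2 m (b=L-a=2):
  θ_1 = -Pb(L²-b²-3x²)/(6LEI)  [x≤a] = -7·2·(4²-2²-3·(8/5)²)/(6·4·200000) = -63/5000000 rad
Load 2 — point force P=-19 kN at a=8/3 m (b=L-a=4/3):
  θ_2 = -Pb(L²-b²-3x²)/(6LEI)  [x≤a] = -(-19)·(4/3)·(4²-(4/3)²-3·(8/5)²)/(6·4·200000) = 437/12656250 rad
Load 3 — triangular load w₀=-10 kN/m (0→w₀ over full span):
  θ_3 = -w₀(7L⁴-30L²x²+15x⁴)/(360LEI) = -(-10)·(7·4⁴-30·4²·(8/5)²+15·(8/5)⁴)/(360·4·200000) = 323/14062500 rad
Load 4 — point force P=2 kN at a=1 m (b=L-a=3):
  θ_4 = -Pa(2L²-6Lx+3x²+a²)/(6LEI)  [x>a] = -2·1·(2·4²-6·4·(8/5)+3·(8/5)²+1²)/(6·4·200000) = -19/20000000 rad
Superposition: θ = Σ θ_i = 355973/8100000000 rad ≈ 0.000044 rad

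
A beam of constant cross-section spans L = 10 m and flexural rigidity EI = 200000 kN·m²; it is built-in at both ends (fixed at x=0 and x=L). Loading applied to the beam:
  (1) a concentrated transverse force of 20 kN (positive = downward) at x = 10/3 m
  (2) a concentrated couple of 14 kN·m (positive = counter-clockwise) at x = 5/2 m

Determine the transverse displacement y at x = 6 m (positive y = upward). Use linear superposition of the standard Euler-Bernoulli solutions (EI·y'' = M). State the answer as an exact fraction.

Load 1 — point force P=20 kN at a=10/3 m (b=L-a=20/3):
  y_1 = -Pa²(L-x)²(3bL-(3b+a)(L-x))/(6L³EI)  [x>a] = -20·(10/3)²·(10-6)²·(3·(20/3)·10-(3·(20/3)+(10/3))·(10-6))/(6·10³·200000) = -16/50625 m
Load 2 — applied couple M₀=14 kN·m at a=5/2 m (b=L-a=15/2):
  y_2 = (R_Ax³/6 - M_Ax²/2 - M₀(x-a)²/2)/EI  [x>a] with R_A=63/40, M_A=-21/8 = ((63/40)·6³/6 - (-21/8)·6²/2 - 14·(6-(5/2))²/2)/200000 = 91/1000000 m
Superposition: y = Σ y_i = -18229/81000000 m ≈ -0.000225 m

y(6) = -18229/81000000 m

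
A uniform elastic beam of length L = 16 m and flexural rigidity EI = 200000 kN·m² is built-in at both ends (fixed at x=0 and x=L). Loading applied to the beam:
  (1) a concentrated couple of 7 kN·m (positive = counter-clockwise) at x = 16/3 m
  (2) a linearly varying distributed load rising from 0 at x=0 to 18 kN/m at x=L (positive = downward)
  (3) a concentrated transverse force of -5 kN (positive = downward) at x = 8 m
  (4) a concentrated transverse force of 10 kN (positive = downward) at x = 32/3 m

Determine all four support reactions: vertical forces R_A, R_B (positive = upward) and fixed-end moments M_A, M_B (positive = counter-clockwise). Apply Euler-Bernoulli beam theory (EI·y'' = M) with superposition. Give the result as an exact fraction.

Load 1 — applied couple M₀=7 kN·m at a=16/3 m (b=L-a=32/3):
  R_A = 6M₀ab/L³ = 6·7·(16/3)·(32/3)/16³ = 7/12 kN
  M_A = M₀b(2a-b)/L² = 7·(32/3)·(2·(16/3)-(32/3))/16² = 0 kN·m
  R_B = -6M₀ab/L³ = -6·7·(16/3)·(32/3)/16³ = -7/12 kN
  M_B = M₀a(2b-a)/L² = 7·(16/3)·(2·(32/3)-(16/3))/16² = 7/3 kN·m
Load 2 — triangular load w₀=18 kN/m (0→w₀ over full span):
  R_A = 3w₀L/20 = 3·18·16/20 = 216/5 kN
  M_A = w₀L²/30 = 18·16²/30 = 768/5 kN·m
  R_B = 7w₀L/20 = 7·18·16/20 = 504/5 kN
  M_B = -w₀L²/20 = -18·16²/20 = -1152/5 kN·m
Load 3 — point force P=-5 kN at a=8 m (b=L-a=8):
  R_A = Pb²(3a+b)/L³ = (-5)·8²·(3·8+8)/16³ = -5/2 kN
  M_A = Pab²/L² = (-5)·8·8²/16² = -10 kN·m
  R_B = Pa²(a+3b)/L³ = (-5)·8²·(8+3·8)/16³ = -5/2 kN
  M_B = -Pa²b/L² = -(-5)·8²·8/16² = 10 kN·m
Load 4 — point force P=10 kN at a=32/3 m (b=L-a=16/3):
  R_A = Pb²(3a+b)/L³ = 10·(16/3)²·(3·(32/3)+(16/3))/16³ = 70/27 kN
  M_A = Pab²/L² = 10·(32/3)·(16/3)²/16² = 320/27 kN·m
  R_B = Pa²(a+3b)/L³ = 10·(32/3)²·((32/3)+3·(16/3))/16³ = 200/27 kN
  M_B = -Pa²b/L² = -10·(32/3)²·(16/3)/16² = -640/27 kN·m
Superposition: R_A = 23693/540 kN, M_A = 20986/135 kN·m, R_B = 56767/540 kN, M_B = -32639/135 kN·m

R_A = 23693/540 kN, M_A = 20986/135 kN·m, R_B = 56767/540 kN, M_B = -32639/135 kN·m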